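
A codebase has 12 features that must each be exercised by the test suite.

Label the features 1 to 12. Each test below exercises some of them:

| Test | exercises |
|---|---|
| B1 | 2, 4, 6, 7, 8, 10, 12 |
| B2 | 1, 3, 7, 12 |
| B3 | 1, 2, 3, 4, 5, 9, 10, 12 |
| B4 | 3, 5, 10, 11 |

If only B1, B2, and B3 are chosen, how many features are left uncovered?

Union of B1, B2, B3 = {1, 2, 3, 4, 5, 6, 7, 8, 9, 10, 12}.
Not covered: 11 — 1 feature.

1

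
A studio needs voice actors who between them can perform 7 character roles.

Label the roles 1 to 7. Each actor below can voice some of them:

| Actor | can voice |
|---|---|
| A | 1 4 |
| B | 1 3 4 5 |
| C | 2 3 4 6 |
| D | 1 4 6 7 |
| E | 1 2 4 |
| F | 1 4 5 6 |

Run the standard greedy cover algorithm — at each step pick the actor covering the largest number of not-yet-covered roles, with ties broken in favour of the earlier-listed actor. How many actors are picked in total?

3

Greedy: pick B (covers 4 new) → pick C (covers 2 new) → pick D (covers 1 new). Total picks: 3.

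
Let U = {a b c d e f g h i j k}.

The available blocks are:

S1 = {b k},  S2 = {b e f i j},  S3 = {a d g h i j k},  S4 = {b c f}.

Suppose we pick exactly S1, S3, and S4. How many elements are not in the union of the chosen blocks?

1

Union of S1, S3, S4 = {a, b, c, d, f, g, h, i, j, k}.
Not covered: e — 1 element.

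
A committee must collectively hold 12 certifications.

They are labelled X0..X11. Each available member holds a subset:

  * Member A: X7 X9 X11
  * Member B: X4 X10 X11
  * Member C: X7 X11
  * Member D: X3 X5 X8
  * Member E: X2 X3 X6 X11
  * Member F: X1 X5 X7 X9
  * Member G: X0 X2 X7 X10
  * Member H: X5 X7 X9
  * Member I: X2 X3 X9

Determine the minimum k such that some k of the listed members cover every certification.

5

B and D and E and F and G together: B ∪ D ∪ E ∪ F ∪ G = {X0, X1, X2, X3, X4, X5, X6, X7, X8, X9, X10, X11} — every certification is covered.
No 4 of the 9 members cover everything (all 126 combinations miss at least one certification), so 5 is optimal.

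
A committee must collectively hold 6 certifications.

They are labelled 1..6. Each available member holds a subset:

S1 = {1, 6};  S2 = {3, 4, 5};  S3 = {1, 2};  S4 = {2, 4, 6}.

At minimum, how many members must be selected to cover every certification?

Take {S1, S2, S3}. Their union is {1, 2, 3, 4, 5, 6}, which is all 6 certifications.
Only S2 contains 3, so S2 is forced; the remaining 3 certifications need at least 2 more members (each remaining member adds at most 2) — so at least 3 members are needed, and 3 is optimal.

3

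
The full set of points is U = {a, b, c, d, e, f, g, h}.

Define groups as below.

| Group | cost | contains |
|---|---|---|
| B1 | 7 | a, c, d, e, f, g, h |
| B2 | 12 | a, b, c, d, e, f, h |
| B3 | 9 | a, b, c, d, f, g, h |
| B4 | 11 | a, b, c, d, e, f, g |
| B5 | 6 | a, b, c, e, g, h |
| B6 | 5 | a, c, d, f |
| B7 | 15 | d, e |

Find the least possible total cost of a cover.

11

B5, B6 together cover every point (B5 ∪ B6 = {a, b, c, d, e, f, g, h}); total cost 6 + 5 = 11.
The greedy pick B1, B5 costs 13; no covering selection beats 11.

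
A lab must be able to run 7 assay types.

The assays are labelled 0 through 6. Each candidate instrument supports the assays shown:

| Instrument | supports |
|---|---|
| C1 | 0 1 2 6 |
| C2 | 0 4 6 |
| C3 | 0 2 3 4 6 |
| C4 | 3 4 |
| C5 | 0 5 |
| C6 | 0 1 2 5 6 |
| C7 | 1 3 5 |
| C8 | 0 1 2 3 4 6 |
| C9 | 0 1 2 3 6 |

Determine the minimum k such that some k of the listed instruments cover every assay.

2

Take {C3, C6}. Their union is {0, 1, 2, 3, 4, 5, 6}, which is all 7 assays.
No single instrument has all 7 assays (the largest, C8, has 6), so 2 is optimal.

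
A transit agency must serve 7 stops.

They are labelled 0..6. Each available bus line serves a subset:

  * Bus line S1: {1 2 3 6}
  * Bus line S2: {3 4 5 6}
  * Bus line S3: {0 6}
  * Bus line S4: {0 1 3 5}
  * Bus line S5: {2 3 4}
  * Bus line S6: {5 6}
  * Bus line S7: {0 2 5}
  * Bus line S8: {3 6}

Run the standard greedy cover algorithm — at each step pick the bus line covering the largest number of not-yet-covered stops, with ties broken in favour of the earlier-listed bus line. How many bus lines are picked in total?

3

Greedy: pick S1 (covers 4 new) → pick S2 (covers 2 new) → pick S3 (covers 1 new). Total picks: 3.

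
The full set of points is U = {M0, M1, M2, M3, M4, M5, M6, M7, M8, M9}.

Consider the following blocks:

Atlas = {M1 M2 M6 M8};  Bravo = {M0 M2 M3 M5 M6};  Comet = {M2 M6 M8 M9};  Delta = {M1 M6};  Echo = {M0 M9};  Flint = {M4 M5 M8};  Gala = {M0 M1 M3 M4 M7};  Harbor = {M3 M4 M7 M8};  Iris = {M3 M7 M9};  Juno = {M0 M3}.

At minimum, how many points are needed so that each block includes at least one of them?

4

H = {M0, M4, M6, M9} meets every block (each contains at least one member of H), and |H| = 4.
No choice of 3 points meets every block, so 4 is the minimum.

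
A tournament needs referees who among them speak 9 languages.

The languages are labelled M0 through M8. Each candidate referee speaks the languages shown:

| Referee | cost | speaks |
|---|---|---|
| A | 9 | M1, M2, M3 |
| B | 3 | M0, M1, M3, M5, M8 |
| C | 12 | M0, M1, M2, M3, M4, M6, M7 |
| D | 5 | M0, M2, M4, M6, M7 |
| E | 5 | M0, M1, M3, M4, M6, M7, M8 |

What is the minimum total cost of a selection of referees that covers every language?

8

B, D together cover every language (B ∪ D = {M0, M1, M2, M3, M4, M5, M6, M7, M8}); total cost 3 + 5 = 8.
No covering selection has total cost below 8.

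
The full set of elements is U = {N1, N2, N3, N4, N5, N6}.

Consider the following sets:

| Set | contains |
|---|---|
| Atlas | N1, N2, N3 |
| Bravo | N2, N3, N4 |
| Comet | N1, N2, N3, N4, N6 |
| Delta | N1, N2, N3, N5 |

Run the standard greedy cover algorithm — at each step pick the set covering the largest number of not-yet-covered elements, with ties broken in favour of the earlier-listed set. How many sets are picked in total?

Greedy: pick Comet (covers 5 new) → pick Delta (covers 1 new). Total picks: 2.

2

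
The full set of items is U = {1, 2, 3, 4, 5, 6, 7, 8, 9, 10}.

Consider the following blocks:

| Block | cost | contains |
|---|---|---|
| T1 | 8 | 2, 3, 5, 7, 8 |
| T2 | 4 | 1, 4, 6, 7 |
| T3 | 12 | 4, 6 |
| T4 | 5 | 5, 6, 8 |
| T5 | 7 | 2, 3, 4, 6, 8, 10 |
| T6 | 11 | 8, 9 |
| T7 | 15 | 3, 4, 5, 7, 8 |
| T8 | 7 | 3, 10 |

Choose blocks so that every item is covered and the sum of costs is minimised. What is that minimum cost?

27

T2, T4, T5, T6 together cover every item (T2 ∪ T4 ∪ T5 ∪ T6 = {1, 2, 3, 4, 5, 6, 7, 8, 9, 10}); total cost 4 + 5 + 7 + 11 = 27.
No covering selection has total cost below 27.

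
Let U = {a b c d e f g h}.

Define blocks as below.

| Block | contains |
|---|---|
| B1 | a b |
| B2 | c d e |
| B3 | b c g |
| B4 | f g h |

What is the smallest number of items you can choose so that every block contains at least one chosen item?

3

T = {b, d, g} meets every block (each contains at least one member of T), and |T| = 3.
The blocks B1, B2, B4 are pairwise disjoint, so any hitting set needs a separate item for each — at least 3. Hence 3 is optimal.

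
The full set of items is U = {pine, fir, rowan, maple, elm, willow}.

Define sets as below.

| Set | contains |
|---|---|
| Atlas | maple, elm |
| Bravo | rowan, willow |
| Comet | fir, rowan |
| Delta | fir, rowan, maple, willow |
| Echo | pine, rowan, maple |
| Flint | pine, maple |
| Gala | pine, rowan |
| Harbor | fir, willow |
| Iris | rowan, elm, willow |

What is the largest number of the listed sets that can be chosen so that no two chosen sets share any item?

Atlas, Gala, Harbor are pairwise disjoint (Atlas={maple,elm}; Gala={pine,rowan}; Harbor={fir,willow}).
Every remaining set overlaps one of these, and no 4 of the listed sets are pairwise disjoint, so 3 is the maximum.

3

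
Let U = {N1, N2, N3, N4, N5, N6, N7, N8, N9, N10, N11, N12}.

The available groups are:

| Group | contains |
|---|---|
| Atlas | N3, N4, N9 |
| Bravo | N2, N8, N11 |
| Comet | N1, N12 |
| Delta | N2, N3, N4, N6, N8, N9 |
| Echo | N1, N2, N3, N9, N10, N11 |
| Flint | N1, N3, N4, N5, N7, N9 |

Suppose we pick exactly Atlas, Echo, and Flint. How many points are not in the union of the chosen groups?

3

Union of Atlas, Echo, Flint = {N1, N2, N3, N4, N5, N7, N9, N10, N11}.
Not covered: N6, N8, N12 — 3 points.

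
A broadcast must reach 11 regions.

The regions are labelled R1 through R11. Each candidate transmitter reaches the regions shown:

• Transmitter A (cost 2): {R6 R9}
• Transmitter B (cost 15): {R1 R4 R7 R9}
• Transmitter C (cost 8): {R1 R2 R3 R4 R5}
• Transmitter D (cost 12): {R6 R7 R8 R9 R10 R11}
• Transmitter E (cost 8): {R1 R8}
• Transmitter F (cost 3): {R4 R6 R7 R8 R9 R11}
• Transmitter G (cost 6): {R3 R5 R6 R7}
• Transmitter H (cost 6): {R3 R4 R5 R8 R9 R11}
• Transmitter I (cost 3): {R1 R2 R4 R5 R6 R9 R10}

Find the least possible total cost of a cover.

F, H, I together cover every region (F ∪ H ∪ I = {R1, R2, R3, R4, R5, R6, R7, R8, R9, R10, R11}); total cost 3 + 6 + 3 = 12.
No covering selection has total cost below 12.

12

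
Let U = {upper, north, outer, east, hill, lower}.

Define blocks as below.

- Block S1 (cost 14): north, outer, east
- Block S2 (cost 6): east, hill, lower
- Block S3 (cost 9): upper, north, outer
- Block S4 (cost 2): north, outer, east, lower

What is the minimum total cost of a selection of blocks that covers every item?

S2, S3 together cover every item (S2 ∪ S3 = {upper, north, outer, east, hill, lower}); total cost 6 + 9 = 15.
The greedy pick S4, S2, S3 costs 17; no covering selection beats 15.

15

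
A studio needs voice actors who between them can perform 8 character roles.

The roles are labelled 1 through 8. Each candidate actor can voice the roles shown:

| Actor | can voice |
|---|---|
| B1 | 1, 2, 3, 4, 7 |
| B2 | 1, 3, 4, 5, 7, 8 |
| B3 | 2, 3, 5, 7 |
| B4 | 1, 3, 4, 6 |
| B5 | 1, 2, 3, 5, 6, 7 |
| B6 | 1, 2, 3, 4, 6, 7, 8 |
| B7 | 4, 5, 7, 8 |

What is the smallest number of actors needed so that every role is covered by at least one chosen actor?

2

B2 and B6 together: B2 ∪ B6 = {1, 2, 3, 4, 5, 6, 7, 8} — every role is covered.
No single actor has all 8 roles (the largest, B6, has 7), so 2 is optimal.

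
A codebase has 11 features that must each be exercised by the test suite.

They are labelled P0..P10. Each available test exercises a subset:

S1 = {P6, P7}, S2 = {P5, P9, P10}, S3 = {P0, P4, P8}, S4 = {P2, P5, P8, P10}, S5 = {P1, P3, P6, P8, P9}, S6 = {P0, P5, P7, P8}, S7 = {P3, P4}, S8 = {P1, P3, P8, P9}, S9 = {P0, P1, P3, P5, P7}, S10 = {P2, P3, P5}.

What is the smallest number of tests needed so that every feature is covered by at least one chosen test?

4

S3 and S4 and S5 and S9 together: S3 ∪ S4 ∪ S5 ∪ S9 = {P0, P1, P2, P3, P4, P5, P6, P7, P8, P9, P10} — every feature is covered.
No 3 of the 10 tests cover everything (all 120 combinations miss at least one feature), so 4 is optimal.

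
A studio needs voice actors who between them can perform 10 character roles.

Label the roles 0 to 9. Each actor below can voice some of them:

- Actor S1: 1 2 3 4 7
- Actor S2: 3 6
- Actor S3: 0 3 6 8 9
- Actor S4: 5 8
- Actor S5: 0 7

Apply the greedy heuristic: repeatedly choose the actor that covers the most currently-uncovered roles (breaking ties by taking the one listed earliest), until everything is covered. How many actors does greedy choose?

Greedy: pick S1 (covers 5 new) → pick S3 (covers 4 new) → pick S4 (covers 1 new). Total picks: 3.

3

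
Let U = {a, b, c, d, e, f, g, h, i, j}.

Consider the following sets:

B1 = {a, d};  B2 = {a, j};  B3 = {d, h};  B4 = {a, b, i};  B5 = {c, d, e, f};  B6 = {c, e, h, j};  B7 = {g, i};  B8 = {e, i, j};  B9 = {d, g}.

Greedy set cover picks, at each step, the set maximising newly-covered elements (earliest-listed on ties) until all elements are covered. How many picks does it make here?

4

Greedy: pick B5 (covers 4 new) → pick B4 (covers 3 new) → pick B6 (covers 2 new) → pick B7 (covers 1 new). Total picks: 4.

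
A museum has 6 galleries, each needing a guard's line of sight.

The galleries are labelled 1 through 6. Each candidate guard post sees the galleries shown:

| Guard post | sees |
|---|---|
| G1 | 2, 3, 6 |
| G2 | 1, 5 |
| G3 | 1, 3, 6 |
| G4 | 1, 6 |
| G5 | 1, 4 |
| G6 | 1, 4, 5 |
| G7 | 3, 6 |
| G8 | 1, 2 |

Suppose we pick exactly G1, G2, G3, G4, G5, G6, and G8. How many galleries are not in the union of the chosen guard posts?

0

Union of G1, G2, G3, G4, G5, G6, G8 = {1, 2, 3, 4, 5, 6} — that's every gallery, so 0 are uncovered.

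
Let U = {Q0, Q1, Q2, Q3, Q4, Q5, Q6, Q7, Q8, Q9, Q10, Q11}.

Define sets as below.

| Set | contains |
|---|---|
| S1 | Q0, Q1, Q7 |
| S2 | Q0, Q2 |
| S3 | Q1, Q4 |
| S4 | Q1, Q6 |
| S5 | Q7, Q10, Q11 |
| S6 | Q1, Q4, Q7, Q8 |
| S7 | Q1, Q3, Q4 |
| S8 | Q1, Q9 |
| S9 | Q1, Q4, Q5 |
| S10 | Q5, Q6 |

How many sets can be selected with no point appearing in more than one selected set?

S2, S5, S7, S10 are pairwise disjoint (S2={Q0,Q2}; S5={Q7,Q10,Q11}; S7={Q1,Q3,Q4}; S10={Q5,Q6}).
Every remaining set overlaps one of these, and no 5 of the listed sets are pairwise disjoint, so 4 is the maximum.

4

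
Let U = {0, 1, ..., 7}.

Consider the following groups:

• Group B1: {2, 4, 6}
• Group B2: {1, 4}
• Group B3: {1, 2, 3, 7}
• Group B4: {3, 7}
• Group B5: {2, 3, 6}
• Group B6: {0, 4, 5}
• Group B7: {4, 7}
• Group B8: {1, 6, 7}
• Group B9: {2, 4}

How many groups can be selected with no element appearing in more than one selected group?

B8, B9 are pairwise disjoint (B8={1,6,7}; B9={2,4}).
Every remaining group overlaps one of these, and no 3 of the listed groups are pairwise disjoint, so 2 is the maximum.

2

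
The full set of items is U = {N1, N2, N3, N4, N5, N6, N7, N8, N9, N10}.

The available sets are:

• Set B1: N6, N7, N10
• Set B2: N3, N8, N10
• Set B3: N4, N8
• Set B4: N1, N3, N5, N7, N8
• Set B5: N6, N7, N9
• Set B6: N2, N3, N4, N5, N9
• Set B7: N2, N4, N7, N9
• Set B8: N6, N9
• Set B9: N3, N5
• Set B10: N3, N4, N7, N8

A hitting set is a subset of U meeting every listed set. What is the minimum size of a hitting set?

3

H = {N3, N4, N6} meets every set (each contains at least one member of H), and |H| = 3.
The sets B3, B8, B9 are pairwise disjoint, so any hitting set needs a separate item for each — at least 3. Hence 3 is optimal.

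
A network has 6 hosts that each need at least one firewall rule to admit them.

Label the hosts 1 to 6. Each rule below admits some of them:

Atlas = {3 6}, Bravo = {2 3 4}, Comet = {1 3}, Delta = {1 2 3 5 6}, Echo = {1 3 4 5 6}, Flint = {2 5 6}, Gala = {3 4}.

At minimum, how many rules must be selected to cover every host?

Bravo and Echo together: Bravo ∪ Echo = {1, 2, 3, 4, 5, 6} — every host is covered.
No single rule has all 6 hosts (the largest, Delta, has 5), so 2 is optimal.

2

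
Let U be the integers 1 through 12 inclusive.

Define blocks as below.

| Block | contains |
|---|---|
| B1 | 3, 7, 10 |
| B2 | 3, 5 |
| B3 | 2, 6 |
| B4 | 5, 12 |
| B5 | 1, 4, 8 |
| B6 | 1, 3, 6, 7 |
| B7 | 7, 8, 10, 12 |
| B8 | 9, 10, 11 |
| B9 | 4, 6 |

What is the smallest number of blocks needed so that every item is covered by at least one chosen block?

B2 and B3 and B5 and B7 and B8 together: B2 ∪ B3 ∪ B5 ∪ B7 ∪ B8 = {1, 2, 3, 4, 5, 6, 7, 8, 9, 10, 11, 12} — every item is covered.
No 4 of the 9 blocks cover everything (all 126 combinations miss at least one item), so 5 is optimal.

5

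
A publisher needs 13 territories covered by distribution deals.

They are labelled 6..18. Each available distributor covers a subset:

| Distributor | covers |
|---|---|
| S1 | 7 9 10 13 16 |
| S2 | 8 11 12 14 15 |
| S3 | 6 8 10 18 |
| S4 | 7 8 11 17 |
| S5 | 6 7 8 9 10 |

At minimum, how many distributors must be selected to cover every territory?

S1 and S2 and S3 and S4 together: S1 ∪ S2 ∪ S3 ∪ S4 = {6, 7, 8, 9, 10, 11, 12, 13, 14, 15, 16, 17, 18} — every territory is covered.
Only S4 contains 17, so S4 is forced; the remaining 9 territories need at least 3 more distributors (each remaining distributor adds at most 4) — so at least 4 distributors are needed, and 4 is optimal.

4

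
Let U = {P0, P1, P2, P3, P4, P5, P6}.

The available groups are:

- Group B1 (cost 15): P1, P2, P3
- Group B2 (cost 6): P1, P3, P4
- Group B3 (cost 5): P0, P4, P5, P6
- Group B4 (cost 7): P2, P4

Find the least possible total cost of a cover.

18

B2, B3, B4 together cover every element (B2 ∪ B3 ∪ B4 = {P0, P1, P2, P3, P4, P5, P6}); total cost 6 + 5 + 7 = 18.
No covering selection has total cost below 18.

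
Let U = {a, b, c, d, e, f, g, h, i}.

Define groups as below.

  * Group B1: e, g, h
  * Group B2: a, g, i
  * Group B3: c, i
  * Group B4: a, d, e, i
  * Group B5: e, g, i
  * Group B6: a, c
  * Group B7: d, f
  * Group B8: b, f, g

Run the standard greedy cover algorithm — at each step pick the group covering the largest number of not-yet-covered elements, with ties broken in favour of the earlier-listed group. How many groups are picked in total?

Greedy: pick B4 (covers 4 new) → pick B8 (covers 3 new) → pick B1 (covers 1 new) → pick B3 (covers 1 new). Total picks: 4.

4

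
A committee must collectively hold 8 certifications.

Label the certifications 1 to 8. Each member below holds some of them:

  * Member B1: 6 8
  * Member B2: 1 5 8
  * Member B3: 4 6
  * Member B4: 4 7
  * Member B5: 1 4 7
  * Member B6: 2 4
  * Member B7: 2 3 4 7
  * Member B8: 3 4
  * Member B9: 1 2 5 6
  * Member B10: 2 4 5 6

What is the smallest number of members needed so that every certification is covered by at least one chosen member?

3

Take {B1, B7, B9}. Their union is {1, 2, 3, 4, 5, 6, 7, 8}, which is all 8 certifications.
No 2 of the 10 members cover everything (all 45 combinations miss at least one certification), so 3 is optimal.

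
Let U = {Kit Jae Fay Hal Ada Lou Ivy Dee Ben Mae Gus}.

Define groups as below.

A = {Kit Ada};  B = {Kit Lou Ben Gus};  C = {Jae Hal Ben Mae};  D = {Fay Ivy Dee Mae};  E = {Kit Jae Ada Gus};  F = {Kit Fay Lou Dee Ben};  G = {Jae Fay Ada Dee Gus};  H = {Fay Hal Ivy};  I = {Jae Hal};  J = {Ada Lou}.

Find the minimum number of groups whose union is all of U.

4

C, D, F, and G cover everything between them: the union {Kit, Jae, Fay, Hal, Ada, Lou, Ivy, Dee, Ben, Mae, Gus} is all of U.
No 3 of the 10 groups cover everything (all 120 combinations miss at least one point), so 4 is optimal.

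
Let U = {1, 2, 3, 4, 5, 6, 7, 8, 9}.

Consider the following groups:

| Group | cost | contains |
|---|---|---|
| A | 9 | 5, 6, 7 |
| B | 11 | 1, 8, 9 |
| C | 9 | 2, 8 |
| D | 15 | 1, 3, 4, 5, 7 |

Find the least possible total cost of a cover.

44

A, B, C, D together cover every item (A ∪ B ∪ C ∪ D = {1, 2, 3, 4, 5, 6, 7, 8, 9}); total cost 9 + 11 + 9 + 15 = 44.
No covering selection has total cost below 44.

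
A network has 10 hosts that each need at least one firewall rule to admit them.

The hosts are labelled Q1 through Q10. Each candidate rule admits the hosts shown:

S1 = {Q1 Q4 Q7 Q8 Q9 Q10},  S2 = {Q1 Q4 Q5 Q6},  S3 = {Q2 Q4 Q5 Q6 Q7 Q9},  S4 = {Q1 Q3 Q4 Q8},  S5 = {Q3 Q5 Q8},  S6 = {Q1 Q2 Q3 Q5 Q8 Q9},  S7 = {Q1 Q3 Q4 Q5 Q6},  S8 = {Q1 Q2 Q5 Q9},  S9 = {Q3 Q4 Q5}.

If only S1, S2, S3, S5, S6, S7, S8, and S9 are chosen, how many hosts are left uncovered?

0

Union of S1, S2, S3, S5, S6, S7, S8, S9 = {Q1, Q2, Q3, Q4, Q5, Q6, Q7, Q8, Q9, Q10} — that's every host, so 0 are uncovered.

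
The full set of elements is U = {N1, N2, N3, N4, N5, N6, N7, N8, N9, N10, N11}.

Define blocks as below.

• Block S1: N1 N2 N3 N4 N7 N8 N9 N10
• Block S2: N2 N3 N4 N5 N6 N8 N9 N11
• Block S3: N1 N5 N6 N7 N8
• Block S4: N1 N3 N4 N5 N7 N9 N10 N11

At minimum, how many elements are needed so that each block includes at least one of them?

2

Take H = {N4, N8}. Each listed block contains at least one of these, so H is a hitting set of size 2.
No single element lies in every block, so at least 2 are needed and 2 is optimal.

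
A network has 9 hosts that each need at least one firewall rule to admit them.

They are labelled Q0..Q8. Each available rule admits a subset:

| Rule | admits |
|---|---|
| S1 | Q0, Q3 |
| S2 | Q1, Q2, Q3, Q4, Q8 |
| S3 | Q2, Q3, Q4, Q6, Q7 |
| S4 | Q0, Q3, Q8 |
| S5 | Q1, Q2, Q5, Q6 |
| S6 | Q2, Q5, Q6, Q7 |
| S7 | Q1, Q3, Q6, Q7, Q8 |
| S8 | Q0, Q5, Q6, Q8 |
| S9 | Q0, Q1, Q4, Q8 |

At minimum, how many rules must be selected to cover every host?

S1 and S2 and S6 together: S1 ∪ S2 ∪ S6 = {Q0, Q1, Q2, Q3, Q4, Q5, Q6, Q7, Q8} — every host is covered.
No 2 of the 9 rules cover everything (all 36 combinations miss at least one host), so 3 is optimal.

3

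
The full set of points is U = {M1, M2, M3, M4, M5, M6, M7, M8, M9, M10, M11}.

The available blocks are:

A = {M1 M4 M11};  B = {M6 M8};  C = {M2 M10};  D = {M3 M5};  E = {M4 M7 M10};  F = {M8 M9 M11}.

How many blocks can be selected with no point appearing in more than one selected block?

A, B, C, D are pairwise disjoint (A={M1,M4,M11}; B={M6,M8}; C={M2,M10}; D={M3,M5}).
Every remaining block overlaps one of these, and no 5 of the listed blocks are pairwise disjoint, so 4 is the maximum.

4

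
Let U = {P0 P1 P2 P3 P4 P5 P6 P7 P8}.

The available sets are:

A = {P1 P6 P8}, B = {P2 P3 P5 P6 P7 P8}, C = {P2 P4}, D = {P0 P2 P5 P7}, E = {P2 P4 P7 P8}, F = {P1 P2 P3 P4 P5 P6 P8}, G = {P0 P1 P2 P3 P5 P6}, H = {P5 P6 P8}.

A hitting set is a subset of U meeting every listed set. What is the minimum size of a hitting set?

2

T = {P2, P6} meets every set (each contains at least one member of T), and |T| = 2.
The sets A, D are pairwise disjoint, so any hitting set needs a separate point for each — at least 2. Hence 2 is optimal.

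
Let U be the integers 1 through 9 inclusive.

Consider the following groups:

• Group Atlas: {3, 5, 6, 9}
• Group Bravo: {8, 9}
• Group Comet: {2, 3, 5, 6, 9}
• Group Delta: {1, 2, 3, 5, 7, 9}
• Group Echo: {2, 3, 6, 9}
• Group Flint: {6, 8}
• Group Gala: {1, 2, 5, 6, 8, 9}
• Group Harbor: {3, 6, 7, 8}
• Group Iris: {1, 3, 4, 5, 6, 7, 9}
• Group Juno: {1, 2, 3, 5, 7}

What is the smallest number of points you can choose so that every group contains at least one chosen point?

Take H = {3, 8}. Each listed group contains at least one of these, so H is a hitting set of size 2.
The groups Bravo, Juno are pairwise disjoint, so any hitting set needs a separate point for each — at least 2. Hence 2 is optimal.

2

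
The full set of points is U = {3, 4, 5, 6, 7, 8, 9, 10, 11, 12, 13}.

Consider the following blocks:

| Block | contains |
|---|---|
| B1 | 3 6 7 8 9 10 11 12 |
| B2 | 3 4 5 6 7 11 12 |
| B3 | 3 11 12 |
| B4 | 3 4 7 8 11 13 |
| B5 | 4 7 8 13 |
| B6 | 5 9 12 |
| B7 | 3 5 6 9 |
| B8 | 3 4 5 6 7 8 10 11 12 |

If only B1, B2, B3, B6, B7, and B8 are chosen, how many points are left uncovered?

Union of B1, B2, B3, B6, B7, B8 = {3, 4, 5, 6, 7, 8, 9, 10, 11, 12}.
Not covered: 13 — 1 point.

1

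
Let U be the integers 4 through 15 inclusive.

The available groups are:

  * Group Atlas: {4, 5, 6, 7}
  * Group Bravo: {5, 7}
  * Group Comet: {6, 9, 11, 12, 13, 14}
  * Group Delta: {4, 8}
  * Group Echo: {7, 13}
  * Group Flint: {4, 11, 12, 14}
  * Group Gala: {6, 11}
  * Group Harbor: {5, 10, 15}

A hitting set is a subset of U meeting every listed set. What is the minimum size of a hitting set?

4

H = {4, 6, 7, 10} meets every group (each contains at least one member of H), and |H| = 4.
The groups Delta, Echo, Gala, Harbor are pairwise disjoint, so any hitting set needs a separate point for each — at least 4. Hence 4 is optimal.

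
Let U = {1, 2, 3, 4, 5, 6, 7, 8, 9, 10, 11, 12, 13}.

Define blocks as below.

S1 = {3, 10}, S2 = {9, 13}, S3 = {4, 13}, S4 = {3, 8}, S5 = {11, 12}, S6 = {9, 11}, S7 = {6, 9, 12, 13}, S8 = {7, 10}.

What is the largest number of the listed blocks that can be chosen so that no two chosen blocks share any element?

S3, S4, S5, S8 are pairwise disjoint (S3={4,13}; S4={3,8}; S5={11,12}; S8={7,10}).
Every remaining block overlaps one of these, and no 5 of the listed blocks are pairwise disjoint, so 4 is the maximum.

4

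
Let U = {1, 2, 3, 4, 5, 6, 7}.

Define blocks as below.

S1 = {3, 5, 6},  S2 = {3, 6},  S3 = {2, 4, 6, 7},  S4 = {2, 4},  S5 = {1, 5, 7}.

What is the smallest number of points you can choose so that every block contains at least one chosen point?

Take H = {1, 3, 4}. Each listed block contains at least one of these, so H is a hitting set of size 3.
The blocks S2, S4, S5 are pairwise disjoint, so any hitting set needs a separate point for each — at least 3. Hence 3 is optimal.

3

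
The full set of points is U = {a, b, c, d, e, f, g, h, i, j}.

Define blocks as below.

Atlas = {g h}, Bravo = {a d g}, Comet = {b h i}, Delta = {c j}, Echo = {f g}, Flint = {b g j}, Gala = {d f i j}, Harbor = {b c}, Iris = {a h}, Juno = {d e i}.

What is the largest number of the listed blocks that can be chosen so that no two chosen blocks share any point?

4

Echo, Harbor, Iris, Juno are pairwise disjoint (Echo={f,g}; Harbor={b,c}; Iris={a,h}; Juno={d,e,i}).
Every remaining block overlaps one of these, and no 5 of the listed blocks are pairwise disjoint, so 4 is the maximum.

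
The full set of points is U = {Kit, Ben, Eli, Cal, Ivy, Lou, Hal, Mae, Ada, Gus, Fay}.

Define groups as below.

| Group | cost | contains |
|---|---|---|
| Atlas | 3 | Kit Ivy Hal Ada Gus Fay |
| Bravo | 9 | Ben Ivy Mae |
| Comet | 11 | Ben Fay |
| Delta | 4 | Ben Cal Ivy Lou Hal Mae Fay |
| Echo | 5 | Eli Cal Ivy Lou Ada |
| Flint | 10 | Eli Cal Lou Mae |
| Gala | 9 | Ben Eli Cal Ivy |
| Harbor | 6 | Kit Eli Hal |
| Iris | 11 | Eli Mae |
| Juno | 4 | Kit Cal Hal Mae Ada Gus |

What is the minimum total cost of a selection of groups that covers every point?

Atlas, Delta, Echo together cover every point (Atlas ∪ Delta ∪ Echo = {Kit, Ben, Eli, Cal, Ivy, Lou, Hal, Mae, Ada, Gus, Fay}); total cost 3 + 4 + 5 = 12.
No covering selection has total cost below 12.

12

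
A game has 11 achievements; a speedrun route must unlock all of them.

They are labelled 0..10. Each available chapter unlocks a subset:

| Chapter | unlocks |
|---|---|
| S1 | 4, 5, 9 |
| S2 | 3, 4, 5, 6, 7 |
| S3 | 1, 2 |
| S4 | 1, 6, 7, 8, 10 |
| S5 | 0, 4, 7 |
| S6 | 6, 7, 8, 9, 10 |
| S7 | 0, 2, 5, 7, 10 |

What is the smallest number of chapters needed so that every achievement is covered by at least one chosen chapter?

4

Take {S2, S3, S5, S6}. Their union is {0, 1, 2, 3, 4, 5, 6, 7, 8, 9, 10}, which is all 11 achievements.
No 3 of the 7 chapters cover everything (all 35 combinations miss at least one achievement), so 4 is optimal.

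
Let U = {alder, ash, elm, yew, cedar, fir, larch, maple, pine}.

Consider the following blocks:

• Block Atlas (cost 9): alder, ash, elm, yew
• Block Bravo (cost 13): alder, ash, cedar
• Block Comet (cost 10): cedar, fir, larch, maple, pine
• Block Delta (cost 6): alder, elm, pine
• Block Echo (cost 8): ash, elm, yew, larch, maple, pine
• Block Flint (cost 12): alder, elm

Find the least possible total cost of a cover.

19

Atlas, Comet together cover every element (Atlas ∪ Comet = {alder, ash, elm, yew, cedar, fir, larch, maple, pine}); total cost 9 + 10 = 19.
The greedy pick Echo, Comet, Delta costs 24; no covering selection beats 19.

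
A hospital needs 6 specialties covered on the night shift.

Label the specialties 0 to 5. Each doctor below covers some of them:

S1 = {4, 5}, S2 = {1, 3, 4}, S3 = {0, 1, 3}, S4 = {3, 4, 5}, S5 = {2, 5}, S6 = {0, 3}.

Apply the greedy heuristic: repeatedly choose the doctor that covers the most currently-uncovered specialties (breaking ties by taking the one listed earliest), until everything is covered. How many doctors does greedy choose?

3

Greedy: pick S2 (covers 3 new) → pick S5 (covers 2 new) → pick S3 (covers 1 new). Total picks: 3.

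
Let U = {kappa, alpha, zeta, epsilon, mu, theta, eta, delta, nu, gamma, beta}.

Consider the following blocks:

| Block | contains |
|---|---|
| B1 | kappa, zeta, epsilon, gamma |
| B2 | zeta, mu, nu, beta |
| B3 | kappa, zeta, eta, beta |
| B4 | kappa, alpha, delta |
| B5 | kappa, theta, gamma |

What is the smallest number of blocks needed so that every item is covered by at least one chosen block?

5

B1 and B2 and B3 and B4 and B5 together: B1 ∪ B2 ∪ B3 ∪ B4 ∪ B5 = {kappa, alpha, zeta, epsilon, mu, theta, eta, delta, nu, gamma, beta} — every item is covered.
Only B3 contains eta, so B3 is forced; the remaining 7 items need at least 4 more blocks (each remaining block adds at most 2) — so at least 5 blocks are needed, and 5 is optimal.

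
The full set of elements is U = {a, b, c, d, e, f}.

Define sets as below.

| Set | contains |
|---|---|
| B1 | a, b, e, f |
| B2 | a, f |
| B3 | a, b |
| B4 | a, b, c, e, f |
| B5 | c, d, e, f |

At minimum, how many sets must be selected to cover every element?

B4 and B5 cover everything between them: the union {a, b, c, d, e, f} is all of U.
No single set has all 6 elements (the largest, B4, has 5), so 2 is optimal.

2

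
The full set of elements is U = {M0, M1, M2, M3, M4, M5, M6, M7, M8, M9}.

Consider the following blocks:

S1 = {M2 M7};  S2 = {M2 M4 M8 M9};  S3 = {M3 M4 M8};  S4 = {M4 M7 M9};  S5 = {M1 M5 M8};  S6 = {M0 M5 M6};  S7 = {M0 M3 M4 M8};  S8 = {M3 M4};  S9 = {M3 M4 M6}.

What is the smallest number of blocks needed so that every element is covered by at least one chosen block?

5

S2 and S4 and S5 and S6 and S7 together: S2 ∪ S4 ∪ S5 ∪ S6 ∪ S7 = {M0, M1, M2, M3, M4, M5, M6, M7, M8, M9} — every element is covered.
No 4 of the 9 blocks cover everything (all 126 combinations miss at least one element), so 5 is optimal.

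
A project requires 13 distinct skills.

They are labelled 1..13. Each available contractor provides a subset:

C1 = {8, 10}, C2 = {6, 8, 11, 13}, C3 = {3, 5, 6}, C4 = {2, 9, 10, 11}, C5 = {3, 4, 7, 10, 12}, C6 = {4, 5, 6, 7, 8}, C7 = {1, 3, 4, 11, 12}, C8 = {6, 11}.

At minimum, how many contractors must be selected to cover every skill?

4

Take {C2, C4, C6, C7}. Their union is {1, 2, 3, 4, 5, 6, 7, 8, 9, 10, 11, 12, 13}, which is all 13 skills.
No 3 of the 8 contractors cover everything (all 56 combinations miss at least one skill), so 4 is optimal.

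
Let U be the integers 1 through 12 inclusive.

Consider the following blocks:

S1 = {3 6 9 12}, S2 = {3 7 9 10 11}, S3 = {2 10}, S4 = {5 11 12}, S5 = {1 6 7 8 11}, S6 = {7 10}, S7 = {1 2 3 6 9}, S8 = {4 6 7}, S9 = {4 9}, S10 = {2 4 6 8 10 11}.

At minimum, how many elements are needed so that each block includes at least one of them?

4

Take H = {4, 9, 10, 11}. Each listed block contains at least one of these, so H is a hitting set of size 4.
No choice of 3 elements meets every block, so 4 is the minimum.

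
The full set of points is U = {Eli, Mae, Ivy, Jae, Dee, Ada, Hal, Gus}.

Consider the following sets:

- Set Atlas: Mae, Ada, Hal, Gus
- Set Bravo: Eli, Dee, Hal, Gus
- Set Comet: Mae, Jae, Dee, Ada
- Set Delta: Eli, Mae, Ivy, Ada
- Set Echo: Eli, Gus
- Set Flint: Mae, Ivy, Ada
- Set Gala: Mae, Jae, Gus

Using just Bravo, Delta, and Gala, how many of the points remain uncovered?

Union of Bravo, Delta, Gala = {Eli, Mae, Ivy, Jae, Dee, Ada, Hal, Gus} — that's every point, so 0 are uncovered.

0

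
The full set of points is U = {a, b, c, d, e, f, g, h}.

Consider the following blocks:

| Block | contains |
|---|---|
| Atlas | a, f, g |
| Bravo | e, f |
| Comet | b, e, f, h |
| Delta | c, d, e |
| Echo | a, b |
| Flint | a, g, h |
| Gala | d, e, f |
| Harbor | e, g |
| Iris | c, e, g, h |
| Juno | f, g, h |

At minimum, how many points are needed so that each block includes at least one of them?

The 3 points {a, e, f} hit every block.
The blocks Delta, Echo, Juno are pairwise disjoint, so any hitting set needs a separate point for each — at least 3. Hence 3 is optimal.

3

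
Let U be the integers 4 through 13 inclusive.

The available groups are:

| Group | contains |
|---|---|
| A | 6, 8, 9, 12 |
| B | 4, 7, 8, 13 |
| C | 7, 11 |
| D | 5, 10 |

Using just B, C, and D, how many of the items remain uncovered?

Union of B, C, D = {4, 5, 7, 8, 10, 11, 13}.
Not covered: 6, 9, 12 — 3 items.

3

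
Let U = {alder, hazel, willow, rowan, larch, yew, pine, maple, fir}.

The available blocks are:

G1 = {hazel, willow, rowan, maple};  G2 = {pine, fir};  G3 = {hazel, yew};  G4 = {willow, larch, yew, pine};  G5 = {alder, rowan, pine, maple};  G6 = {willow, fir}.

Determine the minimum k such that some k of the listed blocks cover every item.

Take {G1, G2, G4, G5}. Their union is {alder, hazel, willow, rowan, larch, yew, pine, maple, fir}, which is all 9 items.
No 3 of the 6 blocks cover everything (all 20 combinations miss at least one item), so 4 is optimal.

4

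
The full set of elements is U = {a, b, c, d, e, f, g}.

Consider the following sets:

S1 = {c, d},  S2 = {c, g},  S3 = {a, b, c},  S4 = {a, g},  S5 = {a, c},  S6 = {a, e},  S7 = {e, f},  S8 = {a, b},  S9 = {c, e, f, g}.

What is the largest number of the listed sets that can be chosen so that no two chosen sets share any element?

3

S1, S4, S7 are pairwise disjoint (S1={c,d}; S4={a,g}; S7={e,f}).
Every remaining set overlaps one of these, and no 4 of the listed sets are pairwise disjoint, so 3 is the maximum.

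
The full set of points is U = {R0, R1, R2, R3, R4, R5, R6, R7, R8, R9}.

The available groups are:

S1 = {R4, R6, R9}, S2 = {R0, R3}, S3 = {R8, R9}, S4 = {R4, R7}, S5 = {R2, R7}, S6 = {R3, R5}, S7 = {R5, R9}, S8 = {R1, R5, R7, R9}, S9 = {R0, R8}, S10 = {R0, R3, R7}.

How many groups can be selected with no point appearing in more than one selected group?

S1, S5, S6, S9 are pairwise disjoint (S1={R4,R6,R9}; S5={R2,R7}; S6={R3,R5}; S9={R0,R8}).
Every remaining group overlaps one of these, and no 5 of the listed groups are pairwise disjoint, so 4 is the maximum.

4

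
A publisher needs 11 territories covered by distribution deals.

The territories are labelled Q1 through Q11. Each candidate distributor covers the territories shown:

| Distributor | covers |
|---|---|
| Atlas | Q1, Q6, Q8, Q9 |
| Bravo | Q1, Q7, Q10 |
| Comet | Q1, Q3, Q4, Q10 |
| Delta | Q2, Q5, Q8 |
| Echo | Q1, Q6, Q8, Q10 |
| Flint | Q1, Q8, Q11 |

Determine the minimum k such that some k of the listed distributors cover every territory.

Take {Atlas, Bravo, Comet, Delta, Flint}. Their union is {Q1, Q2, Q3, Q4, Q5, Q6, Q7, Q8, Q9, Q10, Q11}, which is all 11 territories.
No 4 of the 6 distributors cover everything (all 15 combinations miss at least one territory), so 5 is optimal.

5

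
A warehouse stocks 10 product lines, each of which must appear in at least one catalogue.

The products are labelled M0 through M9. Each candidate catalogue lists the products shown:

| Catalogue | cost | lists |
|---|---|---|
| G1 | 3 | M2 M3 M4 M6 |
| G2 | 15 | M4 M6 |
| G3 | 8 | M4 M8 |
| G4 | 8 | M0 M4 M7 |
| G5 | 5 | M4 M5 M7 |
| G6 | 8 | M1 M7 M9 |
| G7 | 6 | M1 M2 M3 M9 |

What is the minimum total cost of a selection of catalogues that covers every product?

G1, G3, G4, G5, G7 together cover every product (G1 ∪ G3 ∪ G4 ∪ G5 ∪ G7 = {M0, M1, M2, M3, M4, M5, M6, M7, M8, M9}); total cost 3 + 8 + 8 + 5 + 6 = 30.
No covering selection has total cost below 30.

30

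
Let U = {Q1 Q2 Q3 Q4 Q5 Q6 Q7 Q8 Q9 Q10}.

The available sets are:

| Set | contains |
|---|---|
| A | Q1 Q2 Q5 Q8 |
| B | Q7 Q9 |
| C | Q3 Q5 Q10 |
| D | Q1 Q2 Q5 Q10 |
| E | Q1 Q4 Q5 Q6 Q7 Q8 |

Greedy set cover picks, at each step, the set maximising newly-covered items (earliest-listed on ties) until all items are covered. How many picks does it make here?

4

Greedy: pick E (covers 6 new) → pick C (covers 2 new) → pick A (covers 1 new) → pick B (covers 1 new). Total picks: 4.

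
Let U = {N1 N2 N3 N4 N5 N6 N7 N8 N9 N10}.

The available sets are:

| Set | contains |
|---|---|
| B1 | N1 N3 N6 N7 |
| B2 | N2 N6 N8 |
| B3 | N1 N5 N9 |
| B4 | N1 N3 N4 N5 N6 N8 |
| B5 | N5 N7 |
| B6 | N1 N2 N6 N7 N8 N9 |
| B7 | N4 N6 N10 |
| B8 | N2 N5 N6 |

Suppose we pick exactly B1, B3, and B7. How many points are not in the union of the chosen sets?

2

Union of B1, B3, B7 = {N1, N3, N4, N5, N6, N7, N9, N10}.
Not covered: N2, N8 — 2 points.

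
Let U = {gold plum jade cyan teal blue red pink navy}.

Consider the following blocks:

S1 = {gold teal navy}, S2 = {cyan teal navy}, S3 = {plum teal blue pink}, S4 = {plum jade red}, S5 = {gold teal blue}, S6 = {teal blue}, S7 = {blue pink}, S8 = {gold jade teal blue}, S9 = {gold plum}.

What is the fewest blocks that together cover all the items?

4

Take {S2, S3, S4, S8}. Their union is {gold, plum, jade, cyan, teal, blue, red, pink, navy}, which is all 9 items.
No 3 of the 9 blocks cover everything (all 84 combinations miss at least one item), so 4 is optimal.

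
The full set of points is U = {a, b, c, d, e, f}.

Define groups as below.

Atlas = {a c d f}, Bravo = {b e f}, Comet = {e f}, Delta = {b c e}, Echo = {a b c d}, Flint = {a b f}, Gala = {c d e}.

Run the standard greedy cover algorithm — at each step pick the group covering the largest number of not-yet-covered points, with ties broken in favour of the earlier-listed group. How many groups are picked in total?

2

Greedy: pick Atlas (covers 4 new) → pick Bravo (covers 2 new). Total picks: 2.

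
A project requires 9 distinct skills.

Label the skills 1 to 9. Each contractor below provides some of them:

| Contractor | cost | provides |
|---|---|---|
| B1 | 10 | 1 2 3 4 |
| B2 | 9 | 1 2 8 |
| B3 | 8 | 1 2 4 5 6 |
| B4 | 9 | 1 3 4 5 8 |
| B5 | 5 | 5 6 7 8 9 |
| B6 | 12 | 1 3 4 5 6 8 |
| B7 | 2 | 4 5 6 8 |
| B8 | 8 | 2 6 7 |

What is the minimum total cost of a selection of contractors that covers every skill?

15

B1, B5 together cover every skill (B1 ∪ B5 = {1, 2, 3, 4, 5, 6, 7, 8, 9}); total cost 10 + 5 = 15.
The greedy pick B7, B5, B1 costs 17; no covering selection beats 15.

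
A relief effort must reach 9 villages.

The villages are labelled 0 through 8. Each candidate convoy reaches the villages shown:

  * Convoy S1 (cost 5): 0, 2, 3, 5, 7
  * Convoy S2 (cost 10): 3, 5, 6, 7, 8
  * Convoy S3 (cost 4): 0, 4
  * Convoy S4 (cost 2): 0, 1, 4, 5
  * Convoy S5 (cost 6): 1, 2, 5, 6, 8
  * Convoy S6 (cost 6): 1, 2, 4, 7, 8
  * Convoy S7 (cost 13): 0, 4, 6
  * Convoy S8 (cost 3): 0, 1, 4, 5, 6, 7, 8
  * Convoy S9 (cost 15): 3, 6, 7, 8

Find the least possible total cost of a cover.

8

S1, S8 together cover every village (S1 ∪ S8 = {0, 1, 2, 3, 4, 5, 6, 7, 8}); total cost 5 + 3 = 8.
No covering selection has total cost below 8.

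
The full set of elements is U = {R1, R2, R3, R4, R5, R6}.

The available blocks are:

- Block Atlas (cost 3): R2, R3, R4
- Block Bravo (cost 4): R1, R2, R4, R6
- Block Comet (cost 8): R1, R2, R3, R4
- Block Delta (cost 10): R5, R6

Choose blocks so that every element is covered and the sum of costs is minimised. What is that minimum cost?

17

Atlas, Bravo, Delta together cover every element (Atlas ∪ Bravo ∪ Delta = {R1, R2, R3, R4, R5, R6}); total cost 3 + 4 + 10 = 17.
No covering selection has total cost below 17.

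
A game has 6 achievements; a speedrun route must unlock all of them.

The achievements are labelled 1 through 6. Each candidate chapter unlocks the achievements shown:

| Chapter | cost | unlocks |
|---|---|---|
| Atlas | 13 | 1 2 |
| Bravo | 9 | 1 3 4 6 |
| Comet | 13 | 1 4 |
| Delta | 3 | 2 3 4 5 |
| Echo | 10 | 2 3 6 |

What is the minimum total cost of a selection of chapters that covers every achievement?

Bravo, Delta together cover every achievement (Bravo ∪ Delta = {1, 2, 3, 4, 5, 6}); total cost 9 + 3 = 12.
No covering selection has total cost below 12.

12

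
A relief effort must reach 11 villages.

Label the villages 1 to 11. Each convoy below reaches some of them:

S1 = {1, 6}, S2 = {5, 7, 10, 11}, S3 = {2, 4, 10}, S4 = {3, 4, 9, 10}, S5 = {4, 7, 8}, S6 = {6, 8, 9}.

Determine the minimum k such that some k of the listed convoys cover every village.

5

Take {S1, S2, S3, S4, S5}. Their union is {1, 2, 3, 4, 5, 6, 7, 8, 9, 10, 11}, which is all 11 villages.
No 4 of the 6 convoys cover everything (all 15 combinations miss at least one village), so 5 is optimal.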